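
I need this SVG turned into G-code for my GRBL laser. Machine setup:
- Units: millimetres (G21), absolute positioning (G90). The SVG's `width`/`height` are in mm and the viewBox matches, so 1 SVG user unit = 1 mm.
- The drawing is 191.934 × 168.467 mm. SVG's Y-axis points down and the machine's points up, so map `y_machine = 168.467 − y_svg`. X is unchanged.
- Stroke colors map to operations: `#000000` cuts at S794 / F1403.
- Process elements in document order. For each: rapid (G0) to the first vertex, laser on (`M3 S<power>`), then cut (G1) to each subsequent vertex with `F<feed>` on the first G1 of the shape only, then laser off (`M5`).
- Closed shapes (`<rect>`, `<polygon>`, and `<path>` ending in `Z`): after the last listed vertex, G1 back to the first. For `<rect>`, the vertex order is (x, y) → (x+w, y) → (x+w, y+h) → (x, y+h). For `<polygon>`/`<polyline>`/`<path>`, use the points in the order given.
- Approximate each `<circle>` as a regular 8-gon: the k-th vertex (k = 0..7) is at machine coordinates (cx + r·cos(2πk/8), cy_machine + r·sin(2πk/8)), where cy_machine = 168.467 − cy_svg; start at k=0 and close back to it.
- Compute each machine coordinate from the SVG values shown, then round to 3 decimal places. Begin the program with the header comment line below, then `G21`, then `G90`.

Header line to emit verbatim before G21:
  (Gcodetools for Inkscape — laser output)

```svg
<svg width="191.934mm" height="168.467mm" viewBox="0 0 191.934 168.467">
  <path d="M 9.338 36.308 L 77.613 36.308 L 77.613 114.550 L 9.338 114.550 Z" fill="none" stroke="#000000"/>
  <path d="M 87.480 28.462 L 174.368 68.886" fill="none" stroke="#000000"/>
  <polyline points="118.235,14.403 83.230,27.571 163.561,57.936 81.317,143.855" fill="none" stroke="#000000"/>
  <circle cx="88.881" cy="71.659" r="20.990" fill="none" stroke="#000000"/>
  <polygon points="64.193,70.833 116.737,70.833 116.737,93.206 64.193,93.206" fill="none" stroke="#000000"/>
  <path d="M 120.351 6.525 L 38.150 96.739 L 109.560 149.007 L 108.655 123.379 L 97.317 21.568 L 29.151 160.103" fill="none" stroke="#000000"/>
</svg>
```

(Gcodetools for Inkscape — laser output)
G21
G90
G0 X9.338 Y132.159
M3 S794
G1 X77.613 Y132.159 F1403
G1 X77.613 Y53.917
G1 X9.338 Y53.917
G1 X9.338 Y132.159
M5
G0 X87.480 Y140.005
M3 S794
G1 X174.368 Y99.581 F1403
M5
G0 X118.235 Y154.064
M3 S794
G1 X83.230 Y140.896 F1403
G1 X163.561 Y110.531
G1 X81.317 Y24.612
M5
G0 X109.871 Y96.808
M3 S794
G1 X103.723 Y111.650 F1403
G1 X88.881 Y117.798
G1 X74.039 Y111.650
G1 X67.891 Y96.808
G1 X74.039 Y81.966
G1 X88.881 Y75.818
G1 X103.723 Y81.966
G1 X109.871 Y96.808
M5
G0 X64.193 Y97.634
M3 S794
G1 X116.737 Y97.634 F1403
G1 X116.737 Y75.261
G1 X64.193 Y75.261
G1 X64.193 Y97.634
M5
G0 X120.351 Y161.942
M3 S794
G1 X38.150 Y71.728 F1403
G1 X109.560 Y19.460
G1 X108.655 Y45.088
G1 X97.317 Y146.899
G1 X29.151 Y8.364
M5

Since the viewBox matches the mm dimensions, user units are millimetres directly. The only transform is the Y-flip y_m = 168.467 − y_svg.

Shape 1 is a rectangle drawn with `<path>`. Its stroke #000000 means cut at S794, F1403. After flipping Y the toolpath is (9.338,132.159) → (77.613,132.159) → (77.613,53.917) → (9.338,53.917) → (9.338,132.159), returning to the start.

Shape 2 is a line segment drawn with `<path>`. Its stroke #000000 means cut at S794, F1403. After flipping Y the toolpath is (87.480,140.005) → (174.368,99.581).

Shape 3 is a open polyline drawn with `<polyline>`. Its stroke #000000 means cut at S794, F1403. After flipping Y the toolpath is (118.235,154.064) → (83.230,140.896) → (163.561,110.531) → (81.317,24.612).

Shape 4 is a circle drawn with `<circle>`. Its stroke #000000 means cut at S794, F1403. After flipping Y the toolpath is (109.871,96.808) → (103.723,111.650) → (88.881,117.798) → (74.039,111.650) → (67.891,96.808) → (74.039,81.966) → (88.881,75.818) → (103.723,81.966) → (109.871,96.808), returning to the start.

Shape 5 is a rectangle drawn with `<polygon>`. Its stroke #000000 means cut at S794, F1403. After flipping Y the toolpath is (64.193,97.634) → (116.737,97.634) → (116.737,75.261) → (64.193,75.261) → (64.193,97.634), returning to the start.

Shape 6 is a open polyline drawn with `<path>`. Its stroke #000000 means cut at S794, F1403. After flipping Y the toolpath is (120.351,161.942) → (38.150,71.728) → (109.560,19.460) → (108.655,45.088) → (97.317,146.899) → (29.151,8.364).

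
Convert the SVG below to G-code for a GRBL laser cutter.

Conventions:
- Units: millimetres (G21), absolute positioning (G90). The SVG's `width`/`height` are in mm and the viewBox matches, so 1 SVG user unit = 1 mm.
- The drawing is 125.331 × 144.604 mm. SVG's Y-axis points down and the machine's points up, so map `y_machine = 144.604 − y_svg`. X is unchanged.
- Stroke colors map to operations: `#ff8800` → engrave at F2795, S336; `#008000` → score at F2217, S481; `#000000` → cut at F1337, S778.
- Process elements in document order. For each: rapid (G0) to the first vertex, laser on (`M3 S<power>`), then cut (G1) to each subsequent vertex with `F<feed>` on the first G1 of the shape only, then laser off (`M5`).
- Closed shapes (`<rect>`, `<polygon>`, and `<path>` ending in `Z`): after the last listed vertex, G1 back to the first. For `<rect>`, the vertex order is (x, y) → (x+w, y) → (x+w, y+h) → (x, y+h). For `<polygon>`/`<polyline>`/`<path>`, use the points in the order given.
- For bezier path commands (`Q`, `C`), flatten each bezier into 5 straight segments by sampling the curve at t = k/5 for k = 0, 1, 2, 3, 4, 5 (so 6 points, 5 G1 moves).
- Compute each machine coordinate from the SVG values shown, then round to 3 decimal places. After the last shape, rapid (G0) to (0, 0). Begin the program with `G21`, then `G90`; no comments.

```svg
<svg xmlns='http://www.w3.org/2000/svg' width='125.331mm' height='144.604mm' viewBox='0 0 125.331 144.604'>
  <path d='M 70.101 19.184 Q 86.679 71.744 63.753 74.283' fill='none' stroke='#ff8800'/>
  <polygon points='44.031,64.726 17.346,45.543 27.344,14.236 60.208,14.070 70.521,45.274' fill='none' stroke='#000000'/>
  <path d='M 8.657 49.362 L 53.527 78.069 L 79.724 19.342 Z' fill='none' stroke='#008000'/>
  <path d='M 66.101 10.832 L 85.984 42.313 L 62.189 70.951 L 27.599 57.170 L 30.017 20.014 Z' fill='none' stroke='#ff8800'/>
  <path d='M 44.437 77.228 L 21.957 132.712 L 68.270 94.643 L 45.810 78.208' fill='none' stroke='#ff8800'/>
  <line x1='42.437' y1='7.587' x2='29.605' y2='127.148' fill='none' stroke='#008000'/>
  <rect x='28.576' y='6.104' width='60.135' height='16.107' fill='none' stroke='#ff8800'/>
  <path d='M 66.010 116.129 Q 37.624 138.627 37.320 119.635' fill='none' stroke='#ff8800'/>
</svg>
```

G21
G90
G0 X70.101 Y125.420
M3 S336
G1 X75.152 Y106.397 F2795
G1 X77.043 Y91.375
G1 X75.773 Y80.356
G1 X71.343 Y73.337
G1 X63.753 Y70.321
M5
G0 X44.031 Y79.878
M3 S778
G1 X17.346 Y99.061 F1337
G1 X27.344 Y130.368
G1 X60.208 Y130.534
G1 X70.521 Y99.330
G1 X44.031 Y79.878
M5
G0 X8.657 Y95.242
M3 S481
G1 X53.527 Y66.535 F2217
G1 X79.724 Y125.262
G1 X8.657 Y95.242
M5
G0 X66.101 Y133.772
M3 S336
G1 X85.984 Y102.291 F2795
G1 X62.189 Y73.653
G1 X27.599 Y87.434
G1 X30.017 Y124.590
G1 X66.101 Y133.772
M5
G0 X44.437 Y67.376
M3 S336
G1 X21.957 Y11.892 F2795
G1 X68.270 Y49.961
G1 X45.810 Y66.396
M5
G0 X42.437 Y137.017
M3 S481
G1 X29.605 Y17.456 F2217
M5
G0 X28.576 Y138.500
M3 S336
G1 X88.711 Y138.500 F2795
G1 X88.711 Y122.393
G1 X28.576 Y122.393
G1 X28.576 Y138.500
M5
G0 X66.010 Y28.475
M3 S336
G1 X55.779 Y21.135 F2795
G1 X47.794 Y17.115
G1 X42.056 Y16.414
G1 X38.565 Y19.032
G1 X37.320 Y24.969
M5
G0 X0.000 Y0.000

Since the viewBox matches the mm dimensions, user units are millimetres directly. The only transform is the Y-flip y_m = 144.604 − y_svg.

Shape 1 is a quadratic bezier drawn with `<path>`. Its stroke #ff8800 means engrave at S336, F2795. After flipping Y the toolpath is (70.101,125.420) → (75.152,106.397) → (77.043,91.375) → (75.773,80.356) → (71.343,73.337) → (63.753,70.321).

Shape 2 is a regular polygon drawn with `<polygon>`. Its stroke #000000 means cut at S778, F1337. After flipping Y the toolpath is (44.031,79.878) → (17.346,99.061) → (27.344,130.368) → (60.208,130.534) → (70.521,99.330) → (44.031,79.878), returning to the start.

Shape 3 is a closed polygon drawn with `<path>`. Its stroke #008000 means score at S481, F2217. After flipping Y the toolpath is (8.657,95.242) → (53.527,66.535) → (79.724,125.262) → (8.657,95.242), returning to the start.

Shape 4 is a regular polygon drawn with `<path>`. Its stroke #ff8800 means engrave at S336, F2795. After flipping Y the toolpath is (66.101,133.772) → (85.984,102.291) → (62.189,73.653) → (27.599,87.434) → (30.017,124.590) → (66.101,133.772), returning to the start.

Shape 5 is a open polyline drawn with `<path>`. Its stroke #ff8800 means engrave at S336, F2795. After flipping Y the toolpath is (44.437,67.376) → (21.957,11.892) → (68.270,49.961) → (45.810,66.396).

Shape 6 is a line segment drawn with `<line>`. Its stroke #008000 means score at S481, F2217. After flipping Y the toolpath is (42.437,137.017) → (29.605,17.456).

Shape 7 is a rectangle drawn with `<rect>`. Its stroke #ff8800 means engrave at S336, F2795. After flipping Y the toolpath is (28.576,138.500) → (88.711,138.500) → (88.711,122.393) → (28.576,122.393) → (28.576,138.500), returning to the start.

Shape 8 is a quadratic bezier drawn with `<path>`. Its stroke #ff8800 means engrave at S336, F2795. After flipping Y the toolpath is (66.010,28.475) → (55.779,21.135) → (47.794,17.115) → (42.056,16.414) → (38.565,19.032) → (37.320,24.969).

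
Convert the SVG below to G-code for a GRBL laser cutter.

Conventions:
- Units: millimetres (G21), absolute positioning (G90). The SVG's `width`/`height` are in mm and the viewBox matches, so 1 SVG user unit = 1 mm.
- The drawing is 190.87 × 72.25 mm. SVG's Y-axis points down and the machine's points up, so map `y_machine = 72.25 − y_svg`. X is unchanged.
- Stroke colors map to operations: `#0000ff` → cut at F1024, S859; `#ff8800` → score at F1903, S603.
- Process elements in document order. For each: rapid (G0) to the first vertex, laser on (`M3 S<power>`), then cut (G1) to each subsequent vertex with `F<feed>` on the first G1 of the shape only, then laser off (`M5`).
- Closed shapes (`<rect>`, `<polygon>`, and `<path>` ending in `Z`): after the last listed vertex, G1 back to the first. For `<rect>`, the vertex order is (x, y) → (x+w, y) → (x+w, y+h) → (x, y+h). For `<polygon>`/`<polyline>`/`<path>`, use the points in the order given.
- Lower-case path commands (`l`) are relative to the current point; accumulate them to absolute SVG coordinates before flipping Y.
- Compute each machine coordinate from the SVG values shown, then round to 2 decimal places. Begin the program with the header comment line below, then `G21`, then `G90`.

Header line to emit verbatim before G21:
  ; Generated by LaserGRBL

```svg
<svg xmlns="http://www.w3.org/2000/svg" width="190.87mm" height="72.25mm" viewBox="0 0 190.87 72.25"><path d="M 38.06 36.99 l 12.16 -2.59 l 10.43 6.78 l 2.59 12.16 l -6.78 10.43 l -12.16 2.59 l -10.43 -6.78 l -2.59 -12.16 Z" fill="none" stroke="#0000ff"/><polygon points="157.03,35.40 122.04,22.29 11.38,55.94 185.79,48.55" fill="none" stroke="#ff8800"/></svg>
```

viewBox `0 0 190.87 72.25` with mm width/height → 1 unit = 1 mm. Flip: y_m = 72.25 − y_svg.

**Shape 1** — `<path>` regular polygon, stroke `#0000ff` → cut (S859, F1024). Machine vertices: (38.06,35.26) → (50.22,37.85) → (60.65,31.07) → (63.24,18.91) → (56.46,8.48) → (44.30,5.89) → (33.87,12.67) → (31.28,24.83) → (38.06,35.26). Closed: final G1 returns to the first vertex.

**Shape 2** — `<polygon>` closed polygon, stroke `#ff8800` → score (S603, F1903). Machine vertices: (157.03,36.85) → (122.04,49.96) → (11.38,16.31) → (185.79,23.70) → (157.03,36.85). Closed: final G1 returns to the first vertex.

; Generated by LaserGRBL
G21
G90
G0 X38.06 Y35.26
M3 S859
G1 X50.22 Y37.85 F1024
G1 X60.65 Y31.07
G1 X63.24 Y18.91
G1 X56.46 Y8.48
G1 X44.30 Y5.89
G1 X33.87 Y12.67
G1 X31.28 Y24.83
G1 X38.06 Y35.26
M5
G0 X157.03 Y36.85
M3 S603
G1 X122.04 Y49.96 F1903
G1 X11.38 Y16.31
G1 X185.79 Y23.70
G1 X157.03 Y36.85
M5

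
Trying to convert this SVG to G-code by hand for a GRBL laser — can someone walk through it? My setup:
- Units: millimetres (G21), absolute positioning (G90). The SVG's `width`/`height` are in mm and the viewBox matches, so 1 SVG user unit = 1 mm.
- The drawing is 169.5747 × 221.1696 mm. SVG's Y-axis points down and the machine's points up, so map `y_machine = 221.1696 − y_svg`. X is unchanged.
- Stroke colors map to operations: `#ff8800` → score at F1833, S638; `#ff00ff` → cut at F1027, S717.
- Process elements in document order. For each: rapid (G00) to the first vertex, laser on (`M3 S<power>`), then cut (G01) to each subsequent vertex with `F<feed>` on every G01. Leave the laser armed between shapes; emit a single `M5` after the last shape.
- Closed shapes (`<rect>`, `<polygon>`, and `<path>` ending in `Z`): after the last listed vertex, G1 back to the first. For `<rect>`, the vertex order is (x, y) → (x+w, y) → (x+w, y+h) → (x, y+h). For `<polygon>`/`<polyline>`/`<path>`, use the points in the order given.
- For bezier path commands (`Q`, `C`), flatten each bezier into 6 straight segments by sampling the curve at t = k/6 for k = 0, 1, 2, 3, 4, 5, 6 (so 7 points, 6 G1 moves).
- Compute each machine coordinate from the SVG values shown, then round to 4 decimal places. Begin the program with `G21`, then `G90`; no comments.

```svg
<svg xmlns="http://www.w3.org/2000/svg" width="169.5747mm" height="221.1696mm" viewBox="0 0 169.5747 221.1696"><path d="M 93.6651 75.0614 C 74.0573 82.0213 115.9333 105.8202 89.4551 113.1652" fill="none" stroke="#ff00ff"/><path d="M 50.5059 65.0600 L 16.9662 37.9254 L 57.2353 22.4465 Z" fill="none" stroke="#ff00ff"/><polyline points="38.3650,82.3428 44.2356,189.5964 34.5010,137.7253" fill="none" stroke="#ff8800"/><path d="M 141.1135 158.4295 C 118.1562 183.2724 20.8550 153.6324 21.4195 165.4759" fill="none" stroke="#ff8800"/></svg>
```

viewBox `0 0 169.5747 221.1696` with mm width/height → 1 unit = 1 mm. Flip: y_m = 221.1696 − y_svg.

**Shape 1** — `<path>` cubic bezier, stroke `#ff00ff` → cut (S717, F1027). Control points (SVG): P0=(93.6651,75.0614), P1=(74.0573,82.0213), P2=(115.9333,105.8202), P3=(89.4551,113.1652); sampled at t=k/6. Machine vertices: (93.6651,146.1082) → (88.3837,141.3791) → (89.7431,134.7684) → (94.1365,127.2007) → (97.9574,119.6010) → (97.5991,112.8939) → (89.4551,108.0044). Open path.

**Shape 2** — `<path>` regular polygon, stroke `#ff00ff` → cut (S717, F1027). Machine vertices: (50.5059,156.1096) → (16.9662,183.2442) → (57.2353,198.7231) → (50.5059,156.1096). Closed: final G1 returns to the first vertex.

**Shape 3** — `<polyline>` open polyline, stroke `#ff8800` → score (S638, F1833). Machine vertices: (38.3650,138.8268) → (44.2356,31.5732) → (34.5010,83.4443). Open path.

**Shape 4** — `<path>` cubic bezier, stroke `#ff8800` → score (S638, F1833). Control points (SVG): P0=(141.1135,158.4295), P1=(118.1562,183.2724), P2=(20.8550,153.6324), P3=(21.4195,165.4759); sampled at t=k/6. Machine vertices: (141.1135,62.7401) → (124.2368,54.4146) → (99.7530,52.5039) → (72.4458,54.3421) → (47.0988,57.2637) → (28.4955,58.6028) → (21.4195,55.6937). Open path.

G21
G90
G00 X93.6651 Y146.1082
M3 S717
G01 X88.3837 Y141.3791 F1027
G01 X89.7431 Y134.7684 F1027
G01 X94.1365 Y127.2007 F1027
G01 X97.9574 Y119.6010 F1027
G01 X97.5991 Y112.8939 F1027
G01 X89.4551 Y108.0044 F1027
G00 X50.5059 Y156.1096
M3 S717
G01 X16.9662 Y183.2442 F1027
G01 X57.2353 Y198.7231 F1027
G01 X50.5059 Y156.1096 F1027
G00 X38.3650 Y138.8268
M3 S638
G01 X44.2356 Y31.5732 F1833
G01 X34.5010 Y83.4443 F1833
G00 X141.1135 Y62.7401
M3 S638
G01 X124.2368 Y54.4146 F1833
G01 X99.7530 Y52.5039 F1833
G01 X72.4458 Y54.3421 F1833
G01 X47.0988 Y57.2637 F1833
G01 X28.4955 Y58.6028 F1833
G01 X21.4195 Y55.6937 F1833
M5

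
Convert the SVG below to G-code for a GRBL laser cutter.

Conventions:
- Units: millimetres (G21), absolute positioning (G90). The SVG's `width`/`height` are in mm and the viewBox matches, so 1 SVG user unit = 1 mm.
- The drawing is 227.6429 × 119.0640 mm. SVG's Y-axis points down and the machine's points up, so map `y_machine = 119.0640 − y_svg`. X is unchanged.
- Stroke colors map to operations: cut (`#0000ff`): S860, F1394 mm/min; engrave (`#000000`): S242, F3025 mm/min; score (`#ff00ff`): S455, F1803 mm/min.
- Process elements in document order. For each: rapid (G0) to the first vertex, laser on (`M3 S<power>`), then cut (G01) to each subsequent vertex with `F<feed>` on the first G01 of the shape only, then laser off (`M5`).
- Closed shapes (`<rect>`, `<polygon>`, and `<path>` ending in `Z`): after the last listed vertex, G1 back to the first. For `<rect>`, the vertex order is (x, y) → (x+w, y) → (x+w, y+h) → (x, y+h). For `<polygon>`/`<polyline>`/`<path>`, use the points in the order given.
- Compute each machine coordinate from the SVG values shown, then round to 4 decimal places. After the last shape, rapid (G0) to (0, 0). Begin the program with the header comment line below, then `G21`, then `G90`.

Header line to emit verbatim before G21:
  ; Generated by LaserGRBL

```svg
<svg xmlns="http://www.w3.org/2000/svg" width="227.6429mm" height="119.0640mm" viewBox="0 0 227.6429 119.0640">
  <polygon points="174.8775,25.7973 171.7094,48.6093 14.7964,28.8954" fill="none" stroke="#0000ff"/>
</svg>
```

viewBox `0 0 227.6429 119.0640` with mm width/height → 1 unit = 1 mm. Flip: y_m = 119.0640 − y_svg.

**Shape 1** — `<polygon>` closed polygon, stroke `#0000ff` → cut (S860, F1394). Machine vertices: (174.8775,93.2667) → (171.7094,70.4547) → (14.7964,90.1686) → (174.8775,93.2667). Closed: final G1 returns to the first vertex.

; Generated by LaserGRBL
G21
G90
G0 X174.8775 Y93.2667
M3 S860
G01 X171.7094 Y70.4547 F1394
G01 X14.7964 Y90.1686
G01 X174.8775 Y93.2667
M5
G0 X0.0000 Y0.0000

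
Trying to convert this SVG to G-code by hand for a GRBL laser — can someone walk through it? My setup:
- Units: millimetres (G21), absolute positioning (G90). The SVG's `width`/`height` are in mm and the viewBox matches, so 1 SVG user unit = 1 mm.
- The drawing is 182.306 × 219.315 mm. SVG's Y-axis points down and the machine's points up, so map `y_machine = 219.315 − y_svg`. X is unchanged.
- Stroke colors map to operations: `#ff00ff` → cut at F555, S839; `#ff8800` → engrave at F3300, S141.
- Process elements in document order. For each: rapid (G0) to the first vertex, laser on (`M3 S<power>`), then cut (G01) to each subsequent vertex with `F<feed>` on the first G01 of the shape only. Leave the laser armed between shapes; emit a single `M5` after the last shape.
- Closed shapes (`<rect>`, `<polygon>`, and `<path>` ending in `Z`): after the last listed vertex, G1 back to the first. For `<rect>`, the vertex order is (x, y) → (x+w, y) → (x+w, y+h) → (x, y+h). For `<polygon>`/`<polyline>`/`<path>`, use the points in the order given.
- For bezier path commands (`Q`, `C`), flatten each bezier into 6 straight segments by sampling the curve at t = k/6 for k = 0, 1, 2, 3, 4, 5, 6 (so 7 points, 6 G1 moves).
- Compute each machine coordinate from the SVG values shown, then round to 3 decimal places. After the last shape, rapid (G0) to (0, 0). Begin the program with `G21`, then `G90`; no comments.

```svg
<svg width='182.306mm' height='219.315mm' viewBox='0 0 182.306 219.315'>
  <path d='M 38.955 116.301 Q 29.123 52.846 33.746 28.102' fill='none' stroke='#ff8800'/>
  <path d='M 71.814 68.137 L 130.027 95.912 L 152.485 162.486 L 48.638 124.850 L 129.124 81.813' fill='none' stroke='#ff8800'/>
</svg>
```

G21
G90
G0 X38.955 Y103.014
M3 S141
G01 X36.079 Y123.090 F3300
G01 X34.006 Y141.016
G01 X32.737 Y156.791
G01 X32.270 Y170.416
G01 X32.607 Y181.890
G01 X33.746 Y191.213
G0 X71.814 Y151.178
M3 S141
G01 X130.027 Y123.403 F3300
G01 X152.485 Y56.829
G01 X48.638 Y94.465
G01 X129.124 Y137.502
M5
G0 X0.000 Y0.000

viewBox `0 0 182.306 219.315` with mm width/height → 1 unit = 1 mm. Flip: y_m = 219.315 − y_svg.

**Shape 1** — `<path>` quadratic bezier, stroke `#ff8800` → engrave (S141, F3300). Control points (SVG): P0=(38.955,116.301), P1=(29.123,52.846), P2=(33.746,28.102); sampled at t=k/6. Machine vertices: (38.955,103.014) → (36.079,123.090) → (34.006,141.016) → (32.737,156.791) → (32.270,170.416) → (32.607,181.890) → (33.746,191.213). Open path.

**Shape 2** — `<path>` open polyline, stroke `#ff8800` → engrave (S141, F3300). Machine vertices: (71.814,151.178) → (130.027,123.403) → (152.485,56.829) → (48.638,94.465) → (129.124,137.502). Open path.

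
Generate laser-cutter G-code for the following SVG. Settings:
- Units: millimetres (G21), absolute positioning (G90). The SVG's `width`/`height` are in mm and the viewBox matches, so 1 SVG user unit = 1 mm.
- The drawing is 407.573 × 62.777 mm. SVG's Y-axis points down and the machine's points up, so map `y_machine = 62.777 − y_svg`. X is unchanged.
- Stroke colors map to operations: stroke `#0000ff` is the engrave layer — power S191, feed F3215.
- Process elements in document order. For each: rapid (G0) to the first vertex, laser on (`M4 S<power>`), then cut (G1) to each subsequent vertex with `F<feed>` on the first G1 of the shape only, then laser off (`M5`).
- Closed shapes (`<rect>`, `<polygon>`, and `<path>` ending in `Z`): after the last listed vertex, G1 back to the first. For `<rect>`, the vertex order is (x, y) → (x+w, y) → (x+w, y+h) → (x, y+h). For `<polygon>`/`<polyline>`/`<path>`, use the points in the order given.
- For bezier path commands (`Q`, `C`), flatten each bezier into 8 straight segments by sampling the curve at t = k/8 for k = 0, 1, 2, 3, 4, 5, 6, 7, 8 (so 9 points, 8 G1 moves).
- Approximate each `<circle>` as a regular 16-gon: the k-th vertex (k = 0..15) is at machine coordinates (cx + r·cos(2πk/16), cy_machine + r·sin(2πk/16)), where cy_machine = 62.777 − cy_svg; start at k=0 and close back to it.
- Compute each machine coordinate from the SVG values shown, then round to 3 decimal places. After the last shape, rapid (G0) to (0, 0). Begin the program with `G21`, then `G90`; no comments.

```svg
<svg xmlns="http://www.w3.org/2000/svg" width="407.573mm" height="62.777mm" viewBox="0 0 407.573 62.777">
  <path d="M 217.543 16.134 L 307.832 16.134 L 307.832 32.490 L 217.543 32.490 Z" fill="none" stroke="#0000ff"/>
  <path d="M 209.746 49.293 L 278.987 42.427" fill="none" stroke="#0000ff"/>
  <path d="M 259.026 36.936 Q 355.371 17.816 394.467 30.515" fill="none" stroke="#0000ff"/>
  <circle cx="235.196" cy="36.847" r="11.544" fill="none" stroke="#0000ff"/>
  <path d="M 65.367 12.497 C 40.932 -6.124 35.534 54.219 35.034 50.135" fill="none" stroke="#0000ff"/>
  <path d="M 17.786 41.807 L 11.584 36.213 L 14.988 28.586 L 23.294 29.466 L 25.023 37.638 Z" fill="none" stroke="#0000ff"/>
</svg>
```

viewBox `0 0 407.573 62.777` with mm width/height → 1 unit = 1 mm. Flip: y_m = 62.777 − y_svg.

**Shape 1** — `<path>` rectangle, stroke `#0000ff` → engrave (S191, F3215). Machine vertices: (217.543,46.643) → (307.832,46.643) → (307.832,30.287) → (217.543,30.287) → (217.543,46.643). Closed: final G1 returns to the first vertex.

**Shape 2** — `<path>` line segment, stroke `#0000ff` → engrave (S191, F3215). Machine vertices: (209.746,13.484) → (278.987,20.350). Open path.

**Shape 3** — `<path>` quadratic bezier, stroke `#0000ff` → engrave (S191, F3215). Control points (SVG): P0=(259.026,36.936), P1=(355.371,17.816), P2=(394.467,30.515); sampled at t=k/8. Machine vertices: (259.026,25.841) → (282.218,30.124) → (303.620,33.412) → (323.234,35.706) → (341.059,37.006) → (357.094,37.312) → (371.341,36.623) → (383.798,34.940) → (394.467,32.262). Open path.

**Shape 4** — `<circle>` circle, stroke `#0000ff` → engrave (S191, F3215). Machine vertices: (246.740,25.930) → (245.861,30.348) → (243.359,34.093) → (239.614,36.595) → (235.196,37.474) → (230.778,36.595) → (227.033,34.093) → (224.531,30.348) → (223.652,25.930) → (224.531,21.512) → (227.033,17.767) → (230.778,15.265) → (235.196,14.386) → (239.614,15.265) → (243.359,17.767) → (245.861,21.512) → (246.740,25.930). Closed: final G1 returns to the first vertex.

**Shape 5** — `<path>` cubic bezier, stroke `#0000ff` → engrave (S191, F3215). Control points (SVG): P0=(65.367,12.497), P1=(40.932,-6.124), P2=(35.534,54.219), P3=(35.034,50.135); sampled at t=k/8. Machine vertices: (65.367,50.280) → (57.069,53.841) → (50.389,51.680) → (45.163,45.477) → (41.225,36.912) → (38.408,27.666) → (36.548,19.419) → (35.479,13.850) → (35.034,12.642). Open path.

**Shape 6** — `<path>` regular polygon, stroke `#0000ff` → engrave (S191, F3215). Machine vertices: (17.786,20.970) → (11.584,26.564) → (14.988,34.191) → (23.294,33.311) → (25.023,25.139) → (17.786,20.970). Closed: final G1 returns to the first vertex.

G21
G90
G0 X217.543 Y46.643
M4 S191
G1 X307.832 Y46.643 F3215
G1 X307.832 Y30.287
G1 X217.543 Y30.287
G1 X217.543 Y46.643
M5
G0 X209.746 Y13.484
M4 S191
G1 X278.987 Y20.350 F3215
M5
G0 X259.026 Y25.841
M4 S191
G1 X282.218 Y30.124 F3215
G1 X303.620 Y33.412
G1 X323.234 Y35.706
G1 X341.059 Y37.006
G1 X357.094 Y37.312
G1 X371.341 Y36.623
G1 X383.798 Y34.940
G1 X394.467 Y32.262
M5
G0 X246.740 Y25.930
M4 S191
G1 X245.861 Y30.348 F3215
G1 X243.359 Y34.093
G1 X239.614 Y36.595
G1 X235.196 Y37.474
G1 X230.778 Y36.595
G1 X227.033 Y34.093
G1 X224.531 Y30.348
G1 X223.652 Y25.930
G1 X224.531 Y21.512
G1 X227.033 Y17.767
G1 X230.778 Y15.265
G1 X235.196 Y14.386
G1 X239.614 Y15.265
G1 X243.359 Y17.767
G1 X245.861 Y21.512
G1 X246.740 Y25.930
M5
G0 X65.367 Y50.280
M4 S191
G1 X57.069 Y53.841 F3215
G1 X50.389 Y51.680
G1 X45.163 Y45.477
G1 X41.225 Y36.912
G1 X38.408 Y27.666
G1 X36.548 Y19.419
G1 X35.479 Y13.850
G1 X35.034 Y12.642
M5
G0 X17.786 Y20.970
M4 S191
G1 X11.584 Y26.564 F3215
G1 X14.988 Y34.191
G1 X23.294 Y33.311
G1 X25.023 Y25.139
G1 X17.786 Y20.970
M5
G0 X0.000 Y0.000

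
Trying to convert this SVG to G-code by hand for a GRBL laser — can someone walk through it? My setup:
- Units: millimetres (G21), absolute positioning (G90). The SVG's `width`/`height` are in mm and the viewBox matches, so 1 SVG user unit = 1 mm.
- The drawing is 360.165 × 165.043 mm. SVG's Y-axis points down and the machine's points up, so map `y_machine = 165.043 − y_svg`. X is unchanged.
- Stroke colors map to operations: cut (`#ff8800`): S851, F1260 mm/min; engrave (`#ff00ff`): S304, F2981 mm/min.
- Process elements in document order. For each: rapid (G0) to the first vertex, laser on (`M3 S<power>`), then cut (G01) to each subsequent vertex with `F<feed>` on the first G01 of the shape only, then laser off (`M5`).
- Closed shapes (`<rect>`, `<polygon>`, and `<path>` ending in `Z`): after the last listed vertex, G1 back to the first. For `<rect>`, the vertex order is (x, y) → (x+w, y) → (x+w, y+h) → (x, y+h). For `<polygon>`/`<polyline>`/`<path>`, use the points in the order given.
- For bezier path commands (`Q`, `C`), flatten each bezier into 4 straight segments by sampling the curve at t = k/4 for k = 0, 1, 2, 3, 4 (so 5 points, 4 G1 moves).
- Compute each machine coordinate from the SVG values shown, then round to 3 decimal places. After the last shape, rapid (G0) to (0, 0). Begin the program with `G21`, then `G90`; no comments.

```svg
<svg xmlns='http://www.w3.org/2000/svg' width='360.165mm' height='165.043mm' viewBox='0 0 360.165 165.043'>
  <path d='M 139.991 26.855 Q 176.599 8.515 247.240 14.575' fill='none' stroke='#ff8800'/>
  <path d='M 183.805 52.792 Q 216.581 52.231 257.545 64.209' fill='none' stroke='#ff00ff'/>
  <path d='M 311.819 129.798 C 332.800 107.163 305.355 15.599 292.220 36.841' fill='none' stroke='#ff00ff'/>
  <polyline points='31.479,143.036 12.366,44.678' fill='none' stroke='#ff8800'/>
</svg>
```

viewBox `0 0 360.165 165.043` with mm width/height → 1 unit = 1 mm. Flip: y_m = 165.043 − y_svg.

**Shape 1** — `<path>` quadratic bezier, stroke `#ff8800` → cut (S851, F1260). Control points (SVG): P0=(139.991,26.855), P1=(176.599,8.515), P2=(247.240,14.575); sampled at t=k/4. Machine vertices: (139.991,138.188) → (160.422,145.833) → (185.107,150.428) → (214.047,151.973) → (247.240,150.468). Open path.

**Shape 2** — `<path>` quadratic bezier, stroke `#ff00ff` → engrave (S304, F2981). Control points (SVG): P0=(183.805,52.792), P1=(216.581,52.231), P2=(257.545,64.209); sampled at t=k/4. Machine vertices: (183.805,112.251) → (200.705,111.748) → (218.628,109.677) → (237.575,106.039) → (257.545,100.834). Open path.

**Shape 3** — `<path>` cubic bezier, stroke `#ff00ff` → engrave (S304, F2981). Control points (SVG): P0=(311.819,129.798), P1=(332.800,107.163), P2=(305.355,15.599), P3=(292.220,36.841); sampled at t=k/4. Machine vertices: (311.819,35.245) → (319.455,62.306) → (314.813,98.177) → (303.774,125.822) → (292.220,128.202). Open path.

**Shape 4** — `<polyline>` line segment, stroke `#ff8800` → cut (S851, F1260). Machine vertices: (31.479,22.007) → (12.366,120.365). Open path.

G21
G90
G0 X139.991 Y138.188
M3 S851
G01 X160.422 Y145.833 F1260
G01 X185.107 Y150.428
G01 X214.047 Y151.973
G01 X247.240 Y150.468
M5
G0 X183.805 Y112.251
M3 S304
G01 X200.705 Y111.748 F2981
G01 X218.628 Y109.677
G01 X237.575 Y106.039
G01 X257.545 Y100.834
M5
G0 X311.819 Y35.245
M3 S304
G01 X319.455 Y62.306 F2981
G01 X314.813 Y98.177
G01 X303.774 Y125.822
G01 X292.220 Y128.202
M5
G0 X31.479 Y22.007
M3 S851
G01 X12.366 Y120.365 F1260
M5
G0 X0.000 Y0.000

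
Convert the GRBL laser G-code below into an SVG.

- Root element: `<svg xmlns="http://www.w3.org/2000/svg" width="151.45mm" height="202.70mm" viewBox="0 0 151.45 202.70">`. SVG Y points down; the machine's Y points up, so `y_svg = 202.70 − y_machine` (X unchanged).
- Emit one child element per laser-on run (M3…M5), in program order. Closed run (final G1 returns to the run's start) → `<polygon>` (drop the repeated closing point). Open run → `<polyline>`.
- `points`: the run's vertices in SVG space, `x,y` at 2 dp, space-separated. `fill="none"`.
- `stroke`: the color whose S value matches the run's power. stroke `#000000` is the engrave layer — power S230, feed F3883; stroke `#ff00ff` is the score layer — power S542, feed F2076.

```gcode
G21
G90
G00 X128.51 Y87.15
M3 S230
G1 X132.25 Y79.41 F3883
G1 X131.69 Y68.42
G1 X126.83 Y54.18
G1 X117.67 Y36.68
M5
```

<svg xmlns="http://www.w3.org/2000/svg" width="151.45mm" height="202.70mm" viewBox="0 0 151.45 202.70">
  <polyline points="128.51,115.55 132.25,123.29 131.69,134.28 126.83,148.52 117.67,166.02" fill="none" stroke="#000000"/>
</svg>

Machine Y-up, SVG Y-down with viewBox height 202.70, so y_svg = 202.70 − y_machine; X carries over. Every run uses S230, so all elements get stroke `#000000` (engrave).

Run 1: The run is open, so emit a `<polyline>` with points (Y-flipped): 128.51,115.55 132.25,123.29 131.69,134.28 126.83,148.52 117.67,166.02.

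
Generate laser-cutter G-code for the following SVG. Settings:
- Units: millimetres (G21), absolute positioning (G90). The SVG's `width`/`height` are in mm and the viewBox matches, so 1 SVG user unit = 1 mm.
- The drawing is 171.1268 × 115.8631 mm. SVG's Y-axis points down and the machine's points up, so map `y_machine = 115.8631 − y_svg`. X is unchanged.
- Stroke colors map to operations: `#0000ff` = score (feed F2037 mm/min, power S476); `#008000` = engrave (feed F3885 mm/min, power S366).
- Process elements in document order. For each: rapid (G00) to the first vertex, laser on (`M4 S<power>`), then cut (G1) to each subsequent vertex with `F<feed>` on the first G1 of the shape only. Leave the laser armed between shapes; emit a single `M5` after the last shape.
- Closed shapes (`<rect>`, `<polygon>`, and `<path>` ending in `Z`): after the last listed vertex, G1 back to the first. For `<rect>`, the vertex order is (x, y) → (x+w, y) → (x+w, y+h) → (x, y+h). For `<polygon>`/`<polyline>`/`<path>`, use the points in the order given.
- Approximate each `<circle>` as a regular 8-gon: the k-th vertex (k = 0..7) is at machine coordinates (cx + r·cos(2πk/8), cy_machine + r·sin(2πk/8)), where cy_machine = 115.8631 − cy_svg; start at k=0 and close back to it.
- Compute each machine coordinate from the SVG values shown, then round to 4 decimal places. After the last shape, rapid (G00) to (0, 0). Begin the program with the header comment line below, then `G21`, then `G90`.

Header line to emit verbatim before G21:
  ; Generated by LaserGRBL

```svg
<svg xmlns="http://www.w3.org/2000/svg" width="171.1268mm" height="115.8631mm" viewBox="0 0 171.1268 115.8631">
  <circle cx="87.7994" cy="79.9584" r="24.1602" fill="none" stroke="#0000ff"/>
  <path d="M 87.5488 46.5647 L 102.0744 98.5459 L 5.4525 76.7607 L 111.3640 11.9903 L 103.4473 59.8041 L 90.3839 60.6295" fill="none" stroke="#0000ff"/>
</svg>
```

; Generated by LaserGRBL
G21
G90
G00 X111.9596 Y35.9047
M4 S476
G1 X104.8832 Y52.9885 F2037
G1 X87.7994 Y60.0649
G1 X70.7156 Y52.9885
G1 X63.6392 Y35.9047
G1 X70.7156 Y18.8209
G1 X87.7994 Y11.7445
G1 X104.8832 Y18.8209
G1 X111.9596 Y35.9047
G00 X87.5488 Y69.2984
M4 S476
G1 X102.0744 Y17.3172 F2037
G1 X5.4525 Y39.1024
G1 X111.3640 Y103.8728
G1 X103.4473 Y56.0590
G1 X90.3839 Y55.2336
M5
G00 X0.0000 Y0.0000

viewBox `0 0 171.1268 115.8631` with mm width/height → 1 unit = 1 mm. Flip: y_m = 115.8631 − y_svg.

**Shape 1** — `<circle>` circle, stroke `#0000ff` → score (S476, F2037). Machine vertices: (111.9596,35.9047) → (104.8832,52.9885) → (87.7994,60.0649) → (70.7156,52.9885) → (63.6392,35.9047) → (70.7156,18.8209) → (87.7994,11.7445) → (104.8832,18.8209) → (111.9596,35.9047). Closed: final G1 returns to the first vertex.

**Shape 2** — `<path>` open polyline, stroke `#0000ff` → score (S476, F2037). Machine vertices: (87.5488,69.2984) → (102.0744,17.3172) → (5.4525,39.1024) → (111.3640,103.8728) → (103.4473,56.0590) → (90.3839,55.2336). Open path.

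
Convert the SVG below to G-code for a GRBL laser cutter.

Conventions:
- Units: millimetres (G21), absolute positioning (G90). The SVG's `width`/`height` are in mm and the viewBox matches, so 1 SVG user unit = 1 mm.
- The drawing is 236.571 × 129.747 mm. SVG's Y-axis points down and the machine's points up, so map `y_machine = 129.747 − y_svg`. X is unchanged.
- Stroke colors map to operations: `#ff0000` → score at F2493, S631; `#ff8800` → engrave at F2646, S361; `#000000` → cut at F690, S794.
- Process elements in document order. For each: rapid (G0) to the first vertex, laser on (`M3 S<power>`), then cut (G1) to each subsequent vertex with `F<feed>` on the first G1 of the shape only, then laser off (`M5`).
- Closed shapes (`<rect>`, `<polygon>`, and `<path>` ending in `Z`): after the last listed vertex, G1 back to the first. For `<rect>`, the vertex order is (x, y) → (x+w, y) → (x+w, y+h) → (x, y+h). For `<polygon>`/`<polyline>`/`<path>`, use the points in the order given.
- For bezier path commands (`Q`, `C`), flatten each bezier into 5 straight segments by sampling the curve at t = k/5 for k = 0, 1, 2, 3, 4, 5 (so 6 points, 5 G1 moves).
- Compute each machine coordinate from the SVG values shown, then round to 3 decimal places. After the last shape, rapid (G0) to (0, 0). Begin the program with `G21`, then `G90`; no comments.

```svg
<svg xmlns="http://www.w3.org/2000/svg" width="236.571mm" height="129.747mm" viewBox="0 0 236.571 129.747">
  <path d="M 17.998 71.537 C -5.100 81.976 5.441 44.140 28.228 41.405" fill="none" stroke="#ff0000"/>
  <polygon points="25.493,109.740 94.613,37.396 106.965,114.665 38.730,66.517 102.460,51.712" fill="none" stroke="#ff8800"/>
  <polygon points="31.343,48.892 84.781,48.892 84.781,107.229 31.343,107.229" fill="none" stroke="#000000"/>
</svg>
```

viewBox `0 0 236.571 129.747` with mm width/height → 1 unit = 1 mm. Flip: y_m = 129.747 − y_svg.

**Shape 1** — `<path>` cubic bezier, stroke `#ff0000` → score (S631, F2493). Control points (SVG): P0=(17.998,71.537), P1=(-5.100,81.976), P2=(5.441,44.140), P3=(28.228,41.405); sampled at t=k/5. Machine vertices: (17.998,58.210) → (8.005,57.073) → (5.058,63.519) → (8.131,73.548) → (16.196,83.156) → (28.228,88.342). Open path.

**Shape 2** — `<polygon>` closed polygon, stroke `#ff8800` → engrave (S361, F2646). Machine vertices: (25.493,20.007) → (94.613,92.351) → (106.965,15.082) → (38.730,63.230) → (102.460,78.035) → (25.493,20.007). Closed: final G1 returns to the first vertex.

**Shape 3** — `<polygon>` rectangle, stroke `#000000` → cut (S794, F690). Machine vertices: (31.343,80.855) → (84.781,80.855) → (84.781,22.518) → (31.343,22.518) → (31.343,80.855). Closed: final G1 returns to the first vertex.

G21
G90
G0 X17.998 Y58.210
M3 S631
G1 X8.005 Y57.073 F2493
G1 X5.058 Y63.519
G1 X8.131 Y73.548
G1 X16.196 Y83.156
G1 X28.228 Y88.342
M5
G0 X25.493 Y20.007
M3 S361
G1 X94.613 Y92.351 F2646
G1 X106.965 Y15.082
G1 X38.730 Y63.230
G1 X102.460 Y78.035
G1 X25.493 Y20.007
M5
G0 X31.343 Y80.855
M3 S794
G1 X84.781 Y80.855 F690
G1 X84.781 Y22.518
G1 X31.343 Y22.518
G1 X31.343 Y80.855
M5
G0 X0.000 Y0.000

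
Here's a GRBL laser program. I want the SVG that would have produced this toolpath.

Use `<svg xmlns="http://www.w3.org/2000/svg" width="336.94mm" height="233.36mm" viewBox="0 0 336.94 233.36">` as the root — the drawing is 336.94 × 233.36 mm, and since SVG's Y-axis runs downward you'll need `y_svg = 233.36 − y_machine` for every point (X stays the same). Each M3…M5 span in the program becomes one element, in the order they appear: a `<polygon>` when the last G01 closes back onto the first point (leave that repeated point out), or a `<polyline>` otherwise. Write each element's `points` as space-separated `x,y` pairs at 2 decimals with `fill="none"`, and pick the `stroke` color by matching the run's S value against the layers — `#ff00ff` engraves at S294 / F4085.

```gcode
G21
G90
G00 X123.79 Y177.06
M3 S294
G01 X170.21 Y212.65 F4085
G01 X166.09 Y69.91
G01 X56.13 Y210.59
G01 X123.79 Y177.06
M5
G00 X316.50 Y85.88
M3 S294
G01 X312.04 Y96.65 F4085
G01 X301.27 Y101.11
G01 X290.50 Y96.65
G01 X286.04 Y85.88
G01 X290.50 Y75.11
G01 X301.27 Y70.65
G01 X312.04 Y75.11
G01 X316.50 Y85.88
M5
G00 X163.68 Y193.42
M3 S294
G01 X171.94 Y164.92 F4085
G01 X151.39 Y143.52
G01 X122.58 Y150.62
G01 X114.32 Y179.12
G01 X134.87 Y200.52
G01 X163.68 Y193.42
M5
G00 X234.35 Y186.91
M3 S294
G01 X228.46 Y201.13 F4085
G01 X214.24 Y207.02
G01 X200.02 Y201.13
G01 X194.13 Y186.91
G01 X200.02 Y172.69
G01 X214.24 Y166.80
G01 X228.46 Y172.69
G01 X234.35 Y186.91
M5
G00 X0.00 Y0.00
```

Machine Y-up, SVG Y-down with viewBox height 233.36, so y_svg = 233.36 − y_machine; X carries over. Every run uses S294, so all elements get stroke `#ff00ff` (engrave).

Run 1: The run returns to its start, so emit a `<polygon>` with points (Y-flipped): 123.79,56.30 170.21,20.71 166.09,163.45 56.13,22.77.

Run 2: The run returns to its start, so emit a `<polygon>` with points (Y-flipped): 316.50,147.48 312.04,136.71 301.27,132.25 290.50,136.71 286.04,147.48 290.50,158.25 301.27,162.71 312.04,158.25.

Run 3: The run returns to its start, so emit a `<polygon>` with points (Y-flipped): 163.68,39.94 171.94,68.44 151.39,89.84 122.58,82.74 114.32,54.24 134.87,32.84.

Run 4: The run returns to its start, so emit a `<polygon>` with points (Y-flipped): 234.35,46.45 228.46,32.23 214.24,26.34 200.02,32.23 194.13,46.45 200.02,60.67 214.24,66.56 228.46,60.67.

<svg xmlns="http://www.w3.org/2000/svg" width="336.94mm" height="233.36mm" viewBox="0 0 336.94 233.36">
  <polygon points="123.79,56.30 170.21,20.71 166.09,163.45 56.13,22.77" fill="none" stroke="#ff00ff"/>
  <polygon points="316.50,147.48 312.04,136.71 301.27,132.25 290.50,136.71 286.04,147.48 290.50,158.25 301.27,162.71 312.04,158.25" fill="none" stroke="#ff00ff"/>
  <polygon points="163.68,39.94 171.94,68.44 151.39,89.84 122.58,82.74 114.32,54.24 134.87,32.84" fill="none" stroke="#ff00ff"/>
  <polygon points="234.35,46.45 228.46,32.23 214.24,26.34 200.02,32.23 194.13,46.45 200.02,60.67 214.24,66.56 228.46,60.67" fill="none" stroke="#ff00ff"/>
</svg>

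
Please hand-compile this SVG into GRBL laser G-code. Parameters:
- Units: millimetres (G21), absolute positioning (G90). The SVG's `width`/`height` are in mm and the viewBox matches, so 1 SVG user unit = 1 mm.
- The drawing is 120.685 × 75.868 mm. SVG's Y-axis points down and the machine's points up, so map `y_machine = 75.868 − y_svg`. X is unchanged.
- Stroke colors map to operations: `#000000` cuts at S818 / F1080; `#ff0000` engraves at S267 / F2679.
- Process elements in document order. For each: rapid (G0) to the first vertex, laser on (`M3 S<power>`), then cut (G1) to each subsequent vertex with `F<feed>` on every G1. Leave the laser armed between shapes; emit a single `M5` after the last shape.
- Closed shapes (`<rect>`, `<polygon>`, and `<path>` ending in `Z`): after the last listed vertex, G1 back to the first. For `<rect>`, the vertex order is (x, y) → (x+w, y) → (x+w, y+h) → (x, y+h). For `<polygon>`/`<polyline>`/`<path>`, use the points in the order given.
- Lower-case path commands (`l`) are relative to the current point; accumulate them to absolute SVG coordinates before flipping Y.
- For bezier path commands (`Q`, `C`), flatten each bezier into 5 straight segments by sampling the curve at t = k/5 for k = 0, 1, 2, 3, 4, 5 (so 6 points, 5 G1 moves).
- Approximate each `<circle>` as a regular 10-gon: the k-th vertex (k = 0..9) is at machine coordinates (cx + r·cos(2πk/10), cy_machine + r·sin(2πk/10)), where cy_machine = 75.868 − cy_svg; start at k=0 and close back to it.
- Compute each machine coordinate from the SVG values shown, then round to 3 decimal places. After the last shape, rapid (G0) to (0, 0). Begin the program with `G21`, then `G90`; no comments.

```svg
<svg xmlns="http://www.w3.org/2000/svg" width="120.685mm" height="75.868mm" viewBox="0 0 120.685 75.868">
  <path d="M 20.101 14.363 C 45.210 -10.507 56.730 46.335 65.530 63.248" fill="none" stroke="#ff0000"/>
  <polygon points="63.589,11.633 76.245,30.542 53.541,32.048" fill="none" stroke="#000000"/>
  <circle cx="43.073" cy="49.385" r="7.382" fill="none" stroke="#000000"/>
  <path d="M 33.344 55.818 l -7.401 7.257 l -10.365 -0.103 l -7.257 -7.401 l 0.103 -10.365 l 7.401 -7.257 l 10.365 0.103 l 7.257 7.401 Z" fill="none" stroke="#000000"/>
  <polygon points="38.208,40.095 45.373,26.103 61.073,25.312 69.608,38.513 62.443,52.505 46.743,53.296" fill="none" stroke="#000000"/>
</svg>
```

Since the viewBox matches the mm dimensions, user units are millimetres directly. The only transform is the Y-flip y_m = 75.868 − y_svg.

Shape 1 is a cubic bezier drawn with `<path>`. Its stroke #ff0000 means engrave at S267, F2679. After flipping Y the toolpath is (20.101,61.505) → (33.623,67.595) → (44.405,59.912) → (52.969,44.296) → (59.837,26.586) → (65.530,12.620).

Shape 2 is a regular polygon drawn with `<polygon>`. Its stroke #000000 means cut at S818, F1080. After flipping Y the toolpath is (63.589,64.235) → (76.245,45.326) → (53.541,43.820) → (63.589,64.235), returning to the start.

Shape 3 is a circle drawn with `<circle>`. Its stroke #000000 means cut at S818, F1080. After flipping Y the toolpath is (50.455,26.483) → (49.045,30.822) → (45.354,33.504) → (40.792,33.504) → (37.101,30.822) → (35.691,26.483) → (37.101,22.144) → (40.792,19.462) → (45.354,19.462) → (49.045,22.144) → (50.455,26.483), returning to the start.

Shape 4 is a regular polygon drawn with `<path>`. Its stroke #000000 means cut at S818, F1080. After flipping Y the toolpath is (33.344,20.050) → (25.943,12.793) → (15.578,12.896) → (8.321,20.297) → (8.424,30.662) → (15.825,37.919) → (26.190,37.816) → (33.447,30.415) → (33.344,20.050), returning to the start.

Shape 5 is a regular polygon drawn with `<polygon>`. Its stroke #000000 means cut at S818, F1080. After flipping Y the toolpath is (38.208,35.773) → (45.373,49.765) → (61.073,50.556) → (69.608,37.355) → (62.443,23.363) → (46.743,22.572) → (38.208,35.773), returning to the start.

G21
G90
G0 X20.101 Y61.505
M3 S267
G1 X33.623 Y67.595 F2679
G1 X44.405 Y59.912 F2679
G1 X52.969 Y44.296 F2679
G1 X59.837 Y26.586 F2679
G1 X65.530 Y12.620 F2679
G0 X63.589 Y64.235
M3 S818
G1 X76.245 Y45.326 F1080
G1 X53.541 Y43.820 F1080
G1 X63.589 Y64.235 F1080
G0 X50.455 Y26.483
M3 S818
G1 X49.045 Y30.822 F1080
G1 X45.354 Y33.504 F1080
G1 X40.792 Y33.504 F1080
G1 X37.101 Y30.822 F1080
G1 X35.691 Y26.483 F1080
G1 X37.101 Y22.144 F1080
G1 X40.792 Y19.462 F1080
G1 X45.354 Y19.462 F1080
G1 X49.045 Y22.144 F1080
G1 X50.455 Y26.483 F1080
G0 X33.344 Y20.050
M3 S818
G1 X25.943 Y12.793 F1080
G1 X15.578 Y12.896 F1080
G1 X8.321 Y20.297 F1080
G1 X8.424 Y30.662 F1080
G1 X15.825 Y37.919 F1080
G1 X26.190 Y37.816 F1080
G1 X33.447 Y30.415 F1080
G1 X33.344 Y20.050 F1080
G0 X38.208 Y35.773
M3 S818
G1 X45.373 Y49.765 F1080
G1 X61.073 Y50.556 F1080
G1 X69.608 Y37.355 F1080
G1 X62.443 Y23.363 F1080
G1 X46.743 Y22.572 F1080
G1 X38.208 Y35.773 F1080
M5
G0 X0.000 Y0.000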